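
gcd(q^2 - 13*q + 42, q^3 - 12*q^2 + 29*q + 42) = q^2 - 13*q + 42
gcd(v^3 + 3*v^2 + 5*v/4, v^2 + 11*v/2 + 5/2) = v + 1/2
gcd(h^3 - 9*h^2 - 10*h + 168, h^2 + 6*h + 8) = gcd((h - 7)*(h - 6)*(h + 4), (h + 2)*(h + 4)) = h + 4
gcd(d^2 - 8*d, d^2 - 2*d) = d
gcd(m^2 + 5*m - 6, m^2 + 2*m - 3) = m - 1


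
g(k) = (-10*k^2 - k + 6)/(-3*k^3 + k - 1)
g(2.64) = 1.24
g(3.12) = 1.06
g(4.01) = 0.83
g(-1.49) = -1.98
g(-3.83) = -0.84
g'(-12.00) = -0.02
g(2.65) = 1.23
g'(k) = (-20*k - 1)/(-3*k^3 + k - 1) + (9*k^2 - 1)*(-10*k^2 - k + 6)/(-3*k^3 + k - 1)^2 = ((20*k + 1)*(3*k^3 - k + 1) - (9*k^2 - 1)*(10*k^2 + k - 6))/(3*k^3 - k + 1)^2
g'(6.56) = -0.08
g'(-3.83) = -0.21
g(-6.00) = -0.54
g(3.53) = 0.94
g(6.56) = 0.51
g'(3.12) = -0.32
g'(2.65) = -0.42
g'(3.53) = -0.26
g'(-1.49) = -1.18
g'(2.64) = -0.42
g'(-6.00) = -0.09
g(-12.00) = -0.27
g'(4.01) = -0.20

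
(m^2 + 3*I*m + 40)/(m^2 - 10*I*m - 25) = (m + 8*I)/(m - 5*I)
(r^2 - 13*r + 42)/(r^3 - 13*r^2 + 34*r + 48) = (r - 7)/(r^2 - 7*r - 8)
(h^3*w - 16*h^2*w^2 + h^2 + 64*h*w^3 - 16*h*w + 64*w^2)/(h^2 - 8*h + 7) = (h^3*w - 16*h^2*w^2 + h^2 + 64*h*w^3 - 16*h*w + 64*w^2)/(h^2 - 8*h + 7)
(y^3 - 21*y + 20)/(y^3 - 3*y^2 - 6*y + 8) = (y + 5)/(y + 2)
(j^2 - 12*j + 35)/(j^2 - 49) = (j - 5)/(j + 7)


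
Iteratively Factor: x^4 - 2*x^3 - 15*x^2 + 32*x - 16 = (x - 1)*(x^3 - x^2 - 16*x + 16) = (x - 1)*(x + 4)*(x^2 - 5*x + 4) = (x - 4)*(x - 1)*(x + 4)*(x - 1)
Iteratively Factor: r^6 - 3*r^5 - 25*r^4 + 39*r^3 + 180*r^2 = (r - 5)*(r^5 + 2*r^4 - 15*r^3 - 36*r^2) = (r - 5)*(r + 3)*(r^4 - r^3 - 12*r^2) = r*(r - 5)*(r + 3)*(r^3 - r^2 - 12*r) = r*(r - 5)*(r + 3)^2*(r^2 - 4*r) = r*(r - 5)*(r - 4)*(r + 3)^2*(r)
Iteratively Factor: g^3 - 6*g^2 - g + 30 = (g - 3)*(g^2 - 3*g - 10) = (g - 3)*(g + 2)*(g - 5)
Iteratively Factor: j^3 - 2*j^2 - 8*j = (j - 4)*(j^2 + 2*j) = (j - 4)*(j + 2)*(j)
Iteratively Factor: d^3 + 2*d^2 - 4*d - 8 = (d + 2)*(d^2 - 4) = (d + 2)^2*(d - 2)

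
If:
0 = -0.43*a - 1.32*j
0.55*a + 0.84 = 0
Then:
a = -1.53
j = 0.50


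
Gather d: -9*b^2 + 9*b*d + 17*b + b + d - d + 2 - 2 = -9*b^2 + 9*b*d + 18*b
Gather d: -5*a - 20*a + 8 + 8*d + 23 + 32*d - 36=-25*a + 40*d - 5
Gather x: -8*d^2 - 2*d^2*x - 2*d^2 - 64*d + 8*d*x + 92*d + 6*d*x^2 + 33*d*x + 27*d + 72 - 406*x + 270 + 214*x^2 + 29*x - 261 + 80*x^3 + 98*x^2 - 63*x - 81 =-10*d^2 + 55*d + 80*x^3 + x^2*(6*d + 312) + x*(-2*d^2 + 41*d - 440)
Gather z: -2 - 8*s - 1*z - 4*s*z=-8*s + z*(-4*s - 1) - 2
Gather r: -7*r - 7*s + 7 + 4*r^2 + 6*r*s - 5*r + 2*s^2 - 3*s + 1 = 4*r^2 + r*(6*s - 12) + 2*s^2 - 10*s + 8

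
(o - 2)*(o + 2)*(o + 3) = o^3 + 3*o^2 - 4*o - 12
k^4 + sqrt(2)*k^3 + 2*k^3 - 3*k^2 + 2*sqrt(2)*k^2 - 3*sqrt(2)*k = k*(k - 1)*(k + 3)*(k + sqrt(2))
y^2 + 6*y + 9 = (y + 3)^2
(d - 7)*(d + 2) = d^2 - 5*d - 14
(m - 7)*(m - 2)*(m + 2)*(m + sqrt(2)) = m^4 - 7*m^3 + sqrt(2)*m^3 - 7*sqrt(2)*m^2 - 4*m^2 - 4*sqrt(2)*m + 28*m + 28*sqrt(2)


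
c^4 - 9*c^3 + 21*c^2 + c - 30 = (c - 5)*(c - 3)*(c - 2)*(c + 1)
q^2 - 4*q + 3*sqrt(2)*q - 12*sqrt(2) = (q - 4)*(q + 3*sqrt(2))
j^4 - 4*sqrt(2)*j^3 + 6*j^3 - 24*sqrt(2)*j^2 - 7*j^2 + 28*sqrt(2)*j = j*(j - 1)*(j + 7)*(j - 4*sqrt(2))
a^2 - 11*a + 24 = (a - 8)*(a - 3)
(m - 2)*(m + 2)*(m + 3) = m^3 + 3*m^2 - 4*m - 12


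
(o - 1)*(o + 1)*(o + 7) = o^3 + 7*o^2 - o - 7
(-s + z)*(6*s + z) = -6*s^2 + 5*s*z + z^2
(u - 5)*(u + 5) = u^2 - 25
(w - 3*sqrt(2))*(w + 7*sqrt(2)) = w^2 + 4*sqrt(2)*w - 42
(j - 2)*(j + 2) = j^2 - 4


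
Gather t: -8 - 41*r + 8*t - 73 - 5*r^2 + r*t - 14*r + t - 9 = -5*r^2 - 55*r + t*(r + 9) - 90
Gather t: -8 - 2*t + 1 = -2*t - 7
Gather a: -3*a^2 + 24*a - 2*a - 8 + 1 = -3*a^2 + 22*a - 7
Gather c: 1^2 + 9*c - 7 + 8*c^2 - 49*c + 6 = 8*c^2 - 40*c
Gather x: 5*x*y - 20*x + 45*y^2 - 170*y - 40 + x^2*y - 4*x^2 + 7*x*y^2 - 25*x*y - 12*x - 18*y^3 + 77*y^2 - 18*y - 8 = x^2*(y - 4) + x*(7*y^2 - 20*y - 32) - 18*y^3 + 122*y^2 - 188*y - 48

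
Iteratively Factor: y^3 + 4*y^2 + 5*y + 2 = (y + 2)*(y^2 + 2*y + 1) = (y + 1)*(y + 2)*(y + 1)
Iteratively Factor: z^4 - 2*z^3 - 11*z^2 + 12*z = (z - 1)*(z^3 - z^2 - 12*z) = (z - 4)*(z - 1)*(z^2 + 3*z) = z*(z - 4)*(z - 1)*(z + 3)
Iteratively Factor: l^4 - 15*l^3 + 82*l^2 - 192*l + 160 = (l - 4)*(l^3 - 11*l^2 + 38*l - 40) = (l - 4)*(l - 2)*(l^2 - 9*l + 20) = (l - 4)^2*(l - 2)*(l - 5)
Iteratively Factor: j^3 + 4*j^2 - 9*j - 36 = (j + 3)*(j^2 + j - 12) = (j + 3)*(j + 4)*(j - 3)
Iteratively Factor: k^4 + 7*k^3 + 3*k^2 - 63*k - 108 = (k + 3)*(k^3 + 4*k^2 - 9*k - 36) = (k + 3)^2*(k^2 + k - 12) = (k + 3)^2*(k + 4)*(k - 3)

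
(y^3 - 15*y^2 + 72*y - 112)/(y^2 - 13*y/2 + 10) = 2*(y^2 - 11*y + 28)/(2*y - 5)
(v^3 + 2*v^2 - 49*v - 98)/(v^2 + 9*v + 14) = v - 7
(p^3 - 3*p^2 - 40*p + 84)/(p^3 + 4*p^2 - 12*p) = (p - 7)/p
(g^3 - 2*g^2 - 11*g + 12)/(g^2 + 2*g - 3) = g - 4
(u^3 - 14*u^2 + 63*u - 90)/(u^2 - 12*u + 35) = (u^2 - 9*u + 18)/(u - 7)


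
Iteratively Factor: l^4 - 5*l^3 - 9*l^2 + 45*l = (l - 3)*(l^3 - 2*l^2 - 15*l) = (l - 5)*(l - 3)*(l^2 + 3*l) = l*(l - 5)*(l - 3)*(l + 3)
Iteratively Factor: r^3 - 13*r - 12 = (r + 1)*(r^2 - r - 12) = (r - 4)*(r + 1)*(r + 3)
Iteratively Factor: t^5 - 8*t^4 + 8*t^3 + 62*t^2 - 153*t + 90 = (t - 2)*(t^4 - 6*t^3 - 4*t^2 + 54*t - 45) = (t - 5)*(t - 2)*(t^3 - t^2 - 9*t + 9) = (t - 5)*(t - 2)*(t + 3)*(t^2 - 4*t + 3) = (t - 5)*(t - 2)*(t - 1)*(t + 3)*(t - 3)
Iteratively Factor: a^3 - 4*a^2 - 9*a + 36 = (a - 3)*(a^2 - a - 12) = (a - 4)*(a - 3)*(a + 3)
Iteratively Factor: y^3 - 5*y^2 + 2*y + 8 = (y + 1)*(y^2 - 6*y + 8) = (y - 2)*(y + 1)*(y - 4)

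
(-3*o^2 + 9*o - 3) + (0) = -3*o^2 + 9*o - 3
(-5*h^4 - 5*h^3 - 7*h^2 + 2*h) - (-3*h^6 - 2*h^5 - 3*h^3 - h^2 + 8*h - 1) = 3*h^6 + 2*h^5 - 5*h^4 - 2*h^3 - 6*h^2 - 6*h + 1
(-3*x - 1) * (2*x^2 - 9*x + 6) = -6*x^3 + 25*x^2 - 9*x - 6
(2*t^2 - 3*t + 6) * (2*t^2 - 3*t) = 4*t^4 - 12*t^3 + 21*t^2 - 18*t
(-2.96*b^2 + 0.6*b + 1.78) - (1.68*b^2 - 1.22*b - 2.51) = -4.64*b^2 + 1.82*b + 4.29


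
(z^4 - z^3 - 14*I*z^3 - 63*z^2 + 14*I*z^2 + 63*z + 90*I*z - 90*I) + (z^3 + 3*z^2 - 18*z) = z^4 - 14*I*z^3 - 60*z^2 + 14*I*z^2 + 45*z + 90*I*z - 90*I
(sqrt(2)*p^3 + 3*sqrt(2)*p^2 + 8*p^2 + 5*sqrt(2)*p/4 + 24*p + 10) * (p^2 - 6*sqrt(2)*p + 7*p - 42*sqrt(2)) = sqrt(2)*p^5 - 4*p^4 + 10*sqrt(2)*p^4 - 40*p^3 - 103*sqrt(2)*p^3/4 - 1885*sqrt(2)*p^2/4 - 89*p^2 - 1068*sqrt(2)*p - 35*p - 420*sqrt(2)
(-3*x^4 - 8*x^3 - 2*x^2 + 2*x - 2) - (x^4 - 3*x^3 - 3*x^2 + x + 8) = -4*x^4 - 5*x^3 + x^2 + x - 10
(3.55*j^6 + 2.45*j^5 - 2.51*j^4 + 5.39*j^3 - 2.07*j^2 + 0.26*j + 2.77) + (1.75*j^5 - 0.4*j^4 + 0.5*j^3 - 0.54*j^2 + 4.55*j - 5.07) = 3.55*j^6 + 4.2*j^5 - 2.91*j^4 + 5.89*j^3 - 2.61*j^2 + 4.81*j - 2.3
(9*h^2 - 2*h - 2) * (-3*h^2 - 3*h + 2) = -27*h^4 - 21*h^3 + 30*h^2 + 2*h - 4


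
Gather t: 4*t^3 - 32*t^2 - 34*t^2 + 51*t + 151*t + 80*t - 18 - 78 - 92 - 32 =4*t^3 - 66*t^2 + 282*t - 220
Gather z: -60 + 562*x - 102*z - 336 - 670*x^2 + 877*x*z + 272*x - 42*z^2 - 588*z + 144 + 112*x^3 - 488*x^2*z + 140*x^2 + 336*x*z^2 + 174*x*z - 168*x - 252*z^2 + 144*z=112*x^3 - 530*x^2 + 666*x + z^2*(336*x - 294) + z*(-488*x^2 + 1051*x - 546) - 252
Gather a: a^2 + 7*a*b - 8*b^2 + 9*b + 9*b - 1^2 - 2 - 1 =a^2 + 7*a*b - 8*b^2 + 18*b - 4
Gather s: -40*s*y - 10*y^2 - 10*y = -40*s*y - 10*y^2 - 10*y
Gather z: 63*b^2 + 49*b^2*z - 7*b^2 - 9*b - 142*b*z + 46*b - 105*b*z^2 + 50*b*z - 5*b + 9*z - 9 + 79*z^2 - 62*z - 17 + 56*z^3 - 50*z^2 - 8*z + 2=56*b^2 + 32*b + 56*z^3 + z^2*(29 - 105*b) + z*(49*b^2 - 92*b - 61) - 24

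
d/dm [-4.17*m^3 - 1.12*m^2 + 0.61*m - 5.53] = -12.51*m^2 - 2.24*m + 0.61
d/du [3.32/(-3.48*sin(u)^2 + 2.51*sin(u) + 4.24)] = (23.1072*sin(u) - 8.3332)*cos(u)/(-3.48*sin(u)^2 + 2.51*sin(u) + 4.24)^2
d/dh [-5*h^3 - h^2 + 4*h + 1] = -15*h^2 - 2*h + 4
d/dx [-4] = 0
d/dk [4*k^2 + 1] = 8*k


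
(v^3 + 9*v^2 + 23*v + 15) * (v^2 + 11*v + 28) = v^5 + 20*v^4 + 150*v^3 + 520*v^2 + 809*v + 420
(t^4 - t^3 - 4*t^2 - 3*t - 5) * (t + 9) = t^5 + 8*t^4 - 13*t^3 - 39*t^2 - 32*t - 45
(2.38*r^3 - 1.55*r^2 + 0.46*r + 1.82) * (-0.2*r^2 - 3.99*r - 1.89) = -0.476*r^5 - 9.1862*r^4 + 1.5943*r^3 + 0.7301*r^2 - 8.1312*r - 3.4398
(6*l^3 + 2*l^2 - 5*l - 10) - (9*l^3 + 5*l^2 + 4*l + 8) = -3*l^3 - 3*l^2 - 9*l - 18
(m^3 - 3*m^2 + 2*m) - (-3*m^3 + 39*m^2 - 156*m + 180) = 4*m^3 - 42*m^2 + 158*m - 180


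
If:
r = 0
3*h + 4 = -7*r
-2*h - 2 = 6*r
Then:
No Solution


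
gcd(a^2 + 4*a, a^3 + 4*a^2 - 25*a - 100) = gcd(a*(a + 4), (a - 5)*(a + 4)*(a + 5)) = a + 4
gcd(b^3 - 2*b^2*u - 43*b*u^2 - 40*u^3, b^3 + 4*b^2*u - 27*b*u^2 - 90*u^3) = 1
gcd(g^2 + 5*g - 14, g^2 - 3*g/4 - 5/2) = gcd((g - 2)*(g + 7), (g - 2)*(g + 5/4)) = g - 2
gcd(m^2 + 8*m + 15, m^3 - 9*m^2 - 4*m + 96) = m + 3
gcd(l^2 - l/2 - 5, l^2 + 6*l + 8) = l + 2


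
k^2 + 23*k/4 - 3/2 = (k - 1/4)*(k + 6)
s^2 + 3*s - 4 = (s - 1)*(s + 4)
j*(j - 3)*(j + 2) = j^3 - j^2 - 6*j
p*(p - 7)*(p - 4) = p^3 - 11*p^2 + 28*p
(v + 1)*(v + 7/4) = v^2 + 11*v/4 + 7/4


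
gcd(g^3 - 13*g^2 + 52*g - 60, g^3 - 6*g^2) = g - 6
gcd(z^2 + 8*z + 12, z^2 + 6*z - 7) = 1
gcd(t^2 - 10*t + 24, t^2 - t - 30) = t - 6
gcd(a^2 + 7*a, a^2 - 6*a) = a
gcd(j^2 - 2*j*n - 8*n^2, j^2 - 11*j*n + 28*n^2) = j - 4*n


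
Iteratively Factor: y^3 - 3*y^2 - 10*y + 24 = (y - 2)*(y^2 - y - 12) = (y - 2)*(y + 3)*(y - 4)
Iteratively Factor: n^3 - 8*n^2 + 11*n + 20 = (n - 4)*(n^2 - 4*n - 5) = (n - 4)*(n + 1)*(n - 5)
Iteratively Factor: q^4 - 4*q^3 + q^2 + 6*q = (q - 3)*(q^3 - q^2 - 2*q) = (q - 3)*(q + 1)*(q^2 - 2*q) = q*(q - 3)*(q + 1)*(q - 2)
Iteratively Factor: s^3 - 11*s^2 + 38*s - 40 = (s - 4)*(s^2 - 7*s + 10) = (s - 5)*(s - 4)*(s - 2)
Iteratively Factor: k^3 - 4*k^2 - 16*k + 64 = (k - 4)*(k^2 - 16) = (k - 4)^2*(k + 4)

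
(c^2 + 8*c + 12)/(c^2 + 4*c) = (c^2 + 8*c + 12)/(c*(c + 4))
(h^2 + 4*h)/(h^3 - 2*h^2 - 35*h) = (h + 4)/(h^2 - 2*h - 35)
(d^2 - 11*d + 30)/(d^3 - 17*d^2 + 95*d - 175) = (d - 6)/(d^2 - 12*d + 35)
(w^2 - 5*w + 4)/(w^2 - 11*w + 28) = (w - 1)/(w - 7)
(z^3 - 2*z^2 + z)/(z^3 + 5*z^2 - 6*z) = (z - 1)/(z + 6)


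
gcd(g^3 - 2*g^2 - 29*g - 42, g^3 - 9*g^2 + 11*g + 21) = g - 7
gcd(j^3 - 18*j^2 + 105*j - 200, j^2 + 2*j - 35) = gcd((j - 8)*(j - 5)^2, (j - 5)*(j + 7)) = j - 5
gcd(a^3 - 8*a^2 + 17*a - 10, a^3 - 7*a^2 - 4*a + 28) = a - 2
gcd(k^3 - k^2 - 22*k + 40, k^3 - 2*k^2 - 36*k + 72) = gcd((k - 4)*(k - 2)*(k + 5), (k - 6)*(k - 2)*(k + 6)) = k - 2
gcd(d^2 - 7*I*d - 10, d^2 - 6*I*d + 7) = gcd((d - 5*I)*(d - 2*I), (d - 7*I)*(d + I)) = 1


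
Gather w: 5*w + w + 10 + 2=6*w + 12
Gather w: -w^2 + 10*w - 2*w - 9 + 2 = -w^2 + 8*w - 7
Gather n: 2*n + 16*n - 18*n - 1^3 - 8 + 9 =0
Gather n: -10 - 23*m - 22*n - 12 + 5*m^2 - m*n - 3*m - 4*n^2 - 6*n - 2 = 5*m^2 - 26*m - 4*n^2 + n*(-m - 28) - 24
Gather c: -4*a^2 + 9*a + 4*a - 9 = -4*a^2 + 13*a - 9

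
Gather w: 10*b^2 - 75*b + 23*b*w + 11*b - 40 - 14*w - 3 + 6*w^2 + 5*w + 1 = 10*b^2 - 64*b + 6*w^2 + w*(23*b - 9) - 42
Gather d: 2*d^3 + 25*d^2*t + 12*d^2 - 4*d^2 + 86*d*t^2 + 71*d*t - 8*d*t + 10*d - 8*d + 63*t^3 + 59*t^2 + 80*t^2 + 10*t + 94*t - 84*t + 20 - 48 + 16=2*d^3 + d^2*(25*t + 8) + d*(86*t^2 + 63*t + 2) + 63*t^3 + 139*t^2 + 20*t - 12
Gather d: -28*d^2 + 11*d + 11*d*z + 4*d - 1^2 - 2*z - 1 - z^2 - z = -28*d^2 + d*(11*z + 15) - z^2 - 3*z - 2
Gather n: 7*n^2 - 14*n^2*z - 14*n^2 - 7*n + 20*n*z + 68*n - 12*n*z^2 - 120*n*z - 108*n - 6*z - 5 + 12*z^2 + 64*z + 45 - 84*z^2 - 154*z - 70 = n^2*(-14*z - 7) + n*(-12*z^2 - 100*z - 47) - 72*z^2 - 96*z - 30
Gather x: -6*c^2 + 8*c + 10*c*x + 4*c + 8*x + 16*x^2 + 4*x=-6*c^2 + 12*c + 16*x^2 + x*(10*c + 12)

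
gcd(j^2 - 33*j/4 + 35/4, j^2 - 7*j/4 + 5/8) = j - 5/4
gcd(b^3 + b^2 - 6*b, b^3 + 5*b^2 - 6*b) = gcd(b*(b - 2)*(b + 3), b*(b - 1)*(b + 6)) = b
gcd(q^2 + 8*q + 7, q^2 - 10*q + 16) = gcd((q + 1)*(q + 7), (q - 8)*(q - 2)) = 1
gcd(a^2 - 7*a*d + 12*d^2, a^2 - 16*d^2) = a - 4*d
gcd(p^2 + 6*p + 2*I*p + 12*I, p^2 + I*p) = 1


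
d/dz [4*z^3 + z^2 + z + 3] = 12*z^2 + 2*z + 1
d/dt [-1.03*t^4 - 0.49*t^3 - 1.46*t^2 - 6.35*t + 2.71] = -4.12*t^3 - 1.47*t^2 - 2.92*t - 6.35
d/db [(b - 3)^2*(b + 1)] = (b - 3)*(3*b - 1)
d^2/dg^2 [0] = 0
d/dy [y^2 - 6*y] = 2*y - 6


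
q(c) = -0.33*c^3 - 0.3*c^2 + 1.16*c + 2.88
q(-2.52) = 3.33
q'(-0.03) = 1.18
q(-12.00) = 516.00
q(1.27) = 3.19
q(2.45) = -0.93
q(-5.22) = 35.59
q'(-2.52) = -3.61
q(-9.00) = 208.71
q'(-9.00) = -73.63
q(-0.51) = 2.25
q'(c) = -0.99*c^2 - 0.6*c + 1.16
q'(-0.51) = 1.21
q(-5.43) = 40.57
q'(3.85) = -15.82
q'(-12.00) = -134.20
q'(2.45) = -6.25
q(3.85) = -15.93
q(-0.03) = 2.84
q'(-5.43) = -24.77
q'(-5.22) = -22.68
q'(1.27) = -1.20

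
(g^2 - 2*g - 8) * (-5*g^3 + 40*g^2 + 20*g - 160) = -5*g^5 + 50*g^4 - 20*g^3 - 520*g^2 + 160*g + 1280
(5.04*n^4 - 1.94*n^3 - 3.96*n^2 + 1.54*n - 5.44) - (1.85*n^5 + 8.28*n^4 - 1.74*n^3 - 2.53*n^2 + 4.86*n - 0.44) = -1.85*n^5 - 3.24*n^4 - 0.2*n^3 - 1.43*n^2 - 3.32*n - 5.0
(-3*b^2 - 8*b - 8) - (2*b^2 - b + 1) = -5*b^2 - 7*b - 9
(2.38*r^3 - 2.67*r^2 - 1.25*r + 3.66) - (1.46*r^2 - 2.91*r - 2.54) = 2.38*r^3 - 4.13*r^2 + 1.66*r + 6.2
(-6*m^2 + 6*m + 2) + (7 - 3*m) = -6*m^2 + 3*m + 9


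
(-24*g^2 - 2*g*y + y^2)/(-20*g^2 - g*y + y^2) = (-6*g + y)/(-5*g + y)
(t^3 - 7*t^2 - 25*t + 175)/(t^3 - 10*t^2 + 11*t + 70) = (t + 5)/(t + 2)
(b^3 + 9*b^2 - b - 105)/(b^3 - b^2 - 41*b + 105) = (b + 5)/(b - 5)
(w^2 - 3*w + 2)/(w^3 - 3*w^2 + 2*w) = 1/w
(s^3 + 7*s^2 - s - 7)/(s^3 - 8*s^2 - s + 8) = (s + 7)/(s - 8)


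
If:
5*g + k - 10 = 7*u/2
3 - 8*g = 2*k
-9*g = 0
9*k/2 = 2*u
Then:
No Solution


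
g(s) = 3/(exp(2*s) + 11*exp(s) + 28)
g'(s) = 3*(-2*exp(2*s) - 11*exp(s))/(exp(2*s) + 11*exp(s) + 28)^2 = (-6*exp(s) - 33)*exp(s)/(exp(2*s) + 11*exp(s) + 28)^2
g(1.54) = 0.03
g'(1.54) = -0.03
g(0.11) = 0.07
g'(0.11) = -0.03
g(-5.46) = 0.11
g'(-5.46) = -0.00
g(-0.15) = 0.08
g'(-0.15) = -0.02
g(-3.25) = 0.11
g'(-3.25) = -0.00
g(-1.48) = 0.10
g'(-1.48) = -0.01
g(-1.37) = 0.10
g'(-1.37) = -0.01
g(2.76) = 0.01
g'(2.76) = -0.01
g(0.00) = 0.08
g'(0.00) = -0.02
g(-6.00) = 0.11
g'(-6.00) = 0.00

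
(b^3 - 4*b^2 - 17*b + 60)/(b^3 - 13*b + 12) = (b - 5)/(b - 1)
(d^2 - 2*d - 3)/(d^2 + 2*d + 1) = (d - 3)/(d + 1)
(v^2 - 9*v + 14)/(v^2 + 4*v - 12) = (v - 7)/(v + 6)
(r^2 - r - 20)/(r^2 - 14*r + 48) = (r^2 - r - 20)/(r^2 - 14*r + 48)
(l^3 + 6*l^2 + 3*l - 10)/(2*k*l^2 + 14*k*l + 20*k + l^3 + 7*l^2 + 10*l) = (l - 1)/(2*k + l)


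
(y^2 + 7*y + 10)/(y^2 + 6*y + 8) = (y + 5)/(y + 4)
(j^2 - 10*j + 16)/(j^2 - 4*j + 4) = (j - 8)/(j - 2)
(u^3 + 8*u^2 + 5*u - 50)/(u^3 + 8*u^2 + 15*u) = (u^2 + 3*u - 10)/(u*(u + 3))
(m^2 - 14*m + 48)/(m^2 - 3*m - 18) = (m - 8)/(m + 3)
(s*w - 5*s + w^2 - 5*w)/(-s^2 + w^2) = (5 - w)/(s - w)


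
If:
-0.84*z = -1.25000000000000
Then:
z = 1.49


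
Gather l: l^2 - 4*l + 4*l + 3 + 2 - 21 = l^2 - 16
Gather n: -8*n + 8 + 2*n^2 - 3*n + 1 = 2*n^2 - 11*n + 9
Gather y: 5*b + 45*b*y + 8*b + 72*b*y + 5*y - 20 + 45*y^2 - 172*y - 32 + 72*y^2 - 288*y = 13*b + 117*y^2 + y*(117*b - 455) - 52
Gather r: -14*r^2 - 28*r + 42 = -14*r^2 - 28*r + 42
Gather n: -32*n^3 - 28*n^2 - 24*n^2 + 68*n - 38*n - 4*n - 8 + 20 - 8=-32*n^3 - 52*n^2 + 26*n + 4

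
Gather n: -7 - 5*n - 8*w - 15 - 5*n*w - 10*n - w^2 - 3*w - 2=n*(-5*w - 15) - w^2 - 11*w - 24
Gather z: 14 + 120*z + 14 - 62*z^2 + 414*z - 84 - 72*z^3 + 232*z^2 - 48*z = -72*z^3 + 170*z^2 + 486*z - 56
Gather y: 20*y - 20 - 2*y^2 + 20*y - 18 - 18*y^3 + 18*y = -18*y^3 - 2*y^2 + 58*y - 38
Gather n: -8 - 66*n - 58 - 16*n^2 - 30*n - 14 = -16*n^2 - 96*n - 80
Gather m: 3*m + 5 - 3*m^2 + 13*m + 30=-3*m^2 + 16*m + 35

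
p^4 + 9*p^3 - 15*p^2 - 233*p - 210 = (p - 5)*(p + 1)*(p + 6)*(p + 7)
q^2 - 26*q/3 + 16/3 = (q - 8)*(q - 2/3)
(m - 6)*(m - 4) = m^2 - 10*m + 24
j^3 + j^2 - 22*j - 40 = (j - 5)*(j + 2)*(j + 4)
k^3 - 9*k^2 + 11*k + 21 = (k - 7)*(k - 3)*(k + 1)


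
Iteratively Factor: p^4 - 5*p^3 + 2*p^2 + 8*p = (p)*(p^3 - 5*p^2 + 2*p + 8) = p*(p - 2)*(p^2 - 3*p - 4) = p*(p - 4)*(p - 2)*(p + 1)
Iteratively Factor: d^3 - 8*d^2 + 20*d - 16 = (d - 2)*(d^2 - 6*d + 8) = (d - 2)^2*(d - 4)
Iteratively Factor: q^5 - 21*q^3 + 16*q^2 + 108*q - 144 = (q + 4)*(q^4 - 4*q^3 - 5*q^2 + 36*q - 36) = (q - 2)*(q + 4)*(q^3 - 2*q^2 - 9*q + 18) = (q - 2)^2*(q + 4)*(q^2 - 9) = (q - 2)^2*(q + 3)*(q + 4)*(q - 3)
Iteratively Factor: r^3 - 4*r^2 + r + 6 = (r - 3)*(r^2 - r - 2) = (r - 3)*(r - 2)*(r + 1)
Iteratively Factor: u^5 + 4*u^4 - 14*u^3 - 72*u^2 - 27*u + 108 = (u - 4)*(u^4 + 8*u^3 + 18*u^2 - 27) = (u - 4)*(u + 3)*(u^3 + 5*u^2 + 3*u - 9) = (u - 4)*(u + 3)^2*(u^2 + 2*u - 3) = (u - 4)*(u + 3)^3*(u - 1)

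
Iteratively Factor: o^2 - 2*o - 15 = (o - 5)*(o + 3)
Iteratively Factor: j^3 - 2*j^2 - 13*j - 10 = (j + 1)*(j^2 - 3*j - 10) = (j + 1)*(j + 2)*(j - 5)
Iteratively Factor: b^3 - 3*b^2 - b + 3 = (b - 3)*(b^2 - 1) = (b - 3)*(b - 1)*(b + 1)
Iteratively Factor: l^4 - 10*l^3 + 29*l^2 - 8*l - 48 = (l - 4)*(l^3 - 6*l^2 + 5*l + 12) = (l - 4)*(l + 1)*(l^2 - 7*l + 12) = (l - 4)*(l - 3)*(l + 1)*(l - 4)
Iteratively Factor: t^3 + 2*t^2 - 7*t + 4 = (t - 1)*(t^2 + 3*t - 4) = (t - 1)*(t + 4)*(t - 1)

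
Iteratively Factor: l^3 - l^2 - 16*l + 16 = (l + 4)*(l^2 - 5*l + 4) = (l - 1)*(l + 4)*(l - 4)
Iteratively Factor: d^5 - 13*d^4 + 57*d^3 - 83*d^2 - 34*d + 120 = (d - 5)*(d^4 - 8*d^3 + 17*d^2 + 2*d - 24) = (d - 5)*(d + 1)*(d^3 - 9*d^2 + 26*d - 24) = (d - 5)*(d - 2)*(d + 1)*(d^2 - 7*d + 12) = (d - 5)*(d - 3)*(d - 2)*(d + 1)*(d - 4)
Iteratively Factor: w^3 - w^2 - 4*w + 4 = (w - 1)*(w^2 - 4) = (w - 2)*(w - 1)*(w + 2)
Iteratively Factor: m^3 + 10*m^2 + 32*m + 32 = (m + 2)*(m^2 + 8*m + 16) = (m + 2)*(m + 4)*(m + 4)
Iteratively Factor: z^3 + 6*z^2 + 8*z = (z + 4)*(z^2 + 2*z) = (z + 2)*(z + 4)*(z)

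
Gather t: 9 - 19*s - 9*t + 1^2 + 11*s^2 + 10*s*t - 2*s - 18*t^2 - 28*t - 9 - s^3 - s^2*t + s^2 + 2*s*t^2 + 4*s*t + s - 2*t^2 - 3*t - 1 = -s^3 + 12*s^2 - 20*s + t^2*(2*s - 20) + t*(-s^2 + 14*s - 40)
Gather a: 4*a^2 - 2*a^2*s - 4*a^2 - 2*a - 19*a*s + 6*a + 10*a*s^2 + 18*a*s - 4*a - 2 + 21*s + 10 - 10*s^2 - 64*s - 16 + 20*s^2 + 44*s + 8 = -2*a^2*s + a*(10*s^2 - s) + 10*s^2 + s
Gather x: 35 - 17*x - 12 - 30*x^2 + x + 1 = -30*x^2 - 16*x + 24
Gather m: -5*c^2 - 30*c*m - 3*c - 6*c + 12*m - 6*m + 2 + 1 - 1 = -5*c^2 - 9*c + m*(6 - 30*c) + 2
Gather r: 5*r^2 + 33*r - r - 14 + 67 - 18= 5*r^2 + 32*r + 35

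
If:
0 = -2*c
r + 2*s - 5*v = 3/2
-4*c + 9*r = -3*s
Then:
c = 0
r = -v - 3/10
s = 3*v + 9/10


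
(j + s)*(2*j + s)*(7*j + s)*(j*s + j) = 14*j^4*s + 14*j^4 + 23*j^3*s^2 + 23*j^3*s + 10*j^2*s^3 + 10*j^2*s^2 + j*s^4 + j*s^3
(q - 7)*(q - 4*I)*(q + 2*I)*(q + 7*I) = q^4 - 7*q^3 + 5*I*q^3 + 22*q^2 - 35*I*q^2 - 154*q + 56*I*q - 392*I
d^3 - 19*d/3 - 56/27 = (d - 8/3)*(d + 1/3)*(d + 7/3)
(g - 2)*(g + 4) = g^2 + 2*g - 8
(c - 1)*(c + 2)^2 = c^3 + 3*c^2 - 4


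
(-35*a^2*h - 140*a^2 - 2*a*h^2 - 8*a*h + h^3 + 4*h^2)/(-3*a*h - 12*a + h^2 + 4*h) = (35*a^2 + 2*a*h - h^2)/(3*a - h)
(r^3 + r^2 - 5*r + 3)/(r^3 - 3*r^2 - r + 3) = (r^2 + 2*r - 3)/(r^2 - 2*r - 3)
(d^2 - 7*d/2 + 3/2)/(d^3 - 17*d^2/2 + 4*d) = (d - 3)/(d*(d - 8))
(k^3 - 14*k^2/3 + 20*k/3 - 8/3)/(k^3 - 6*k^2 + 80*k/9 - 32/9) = 3*(k^2 - 4*k + 4)/(3*k^2 - 16*k + 16)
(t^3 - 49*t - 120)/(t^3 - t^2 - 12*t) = (t^2 - 3*t - 40)/(t*(t - 4))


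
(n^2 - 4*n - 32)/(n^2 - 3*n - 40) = (n + 4)/(n + 5)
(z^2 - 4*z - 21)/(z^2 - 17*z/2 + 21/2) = 2*(z + 3)/(2*z - 3)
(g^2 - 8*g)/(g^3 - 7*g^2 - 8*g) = 1/(g + 1)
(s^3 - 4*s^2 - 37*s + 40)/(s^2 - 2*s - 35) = (s^2 - 9*s + 8)/(s - 7)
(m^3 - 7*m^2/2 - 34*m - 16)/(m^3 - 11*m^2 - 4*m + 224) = (m + 1/2)/(m - 7)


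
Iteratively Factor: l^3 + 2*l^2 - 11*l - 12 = (l + 4)*(l^2 - 2*l - 3) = (l - 3)*(l + 4)*(l + 1)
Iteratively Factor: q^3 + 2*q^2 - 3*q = (q)*(q^2 + 2*q - 3) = q*(q - 1)*(q + 3)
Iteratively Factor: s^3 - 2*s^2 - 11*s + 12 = (s - 4)*(s^2 + 2*s - 3) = (s - 4)*(s - 1)*(s + 3)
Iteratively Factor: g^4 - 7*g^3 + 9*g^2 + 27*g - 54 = (g - 3)*(g^3 - 4*g^2 - 3*g + 18) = (g - 3)^2*(g^2 - g - 6) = (g - 3)^2*(g + 2)*(g - 3)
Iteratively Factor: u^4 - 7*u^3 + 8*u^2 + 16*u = (u - 4)*(u^3 - 3*u^2 - 4*u) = u*(u - 4)*(u^2 - 3*u - 4) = u*(u - 4)^2*(u + 1)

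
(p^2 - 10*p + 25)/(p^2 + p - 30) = (p - 5)/(p + 6)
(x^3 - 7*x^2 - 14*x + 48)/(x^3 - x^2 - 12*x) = (x^2 - 10*x + 16)/(x*(x - 4))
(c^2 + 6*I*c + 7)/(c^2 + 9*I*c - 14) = (c - I)/(c + 2*I)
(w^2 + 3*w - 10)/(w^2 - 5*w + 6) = (w + 5)/(w - 3)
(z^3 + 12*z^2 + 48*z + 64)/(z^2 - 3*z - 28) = (z^2 + 8*z + 16)/(z - 7)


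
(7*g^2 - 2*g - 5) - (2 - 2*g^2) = 9*g^2 - 2*g - 7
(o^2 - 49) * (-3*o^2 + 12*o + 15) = -3*o^4 + 12*o^3 + 162*o^2 - 588*o - 735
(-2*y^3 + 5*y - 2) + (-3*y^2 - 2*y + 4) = -2*y^3 - 3*y^2 + 3*y + 2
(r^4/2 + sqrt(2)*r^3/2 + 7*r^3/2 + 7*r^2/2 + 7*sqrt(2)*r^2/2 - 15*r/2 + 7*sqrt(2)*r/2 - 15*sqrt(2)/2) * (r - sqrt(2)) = r^5/2 + 7*r^4/2 + 5*r^3/2 - 29*r^2/2 - 7*r + 15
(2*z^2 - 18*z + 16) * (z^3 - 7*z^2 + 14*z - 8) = 2*z^5 - 32*z^4 + 170*z^3 - 380*z^2 + 368*z - 128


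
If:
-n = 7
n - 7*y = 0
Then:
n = -7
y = -1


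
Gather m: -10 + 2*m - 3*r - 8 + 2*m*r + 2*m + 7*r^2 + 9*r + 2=m*(2*r + 4) + 7*r^2 + 6*r - 16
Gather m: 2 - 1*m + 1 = 3 - m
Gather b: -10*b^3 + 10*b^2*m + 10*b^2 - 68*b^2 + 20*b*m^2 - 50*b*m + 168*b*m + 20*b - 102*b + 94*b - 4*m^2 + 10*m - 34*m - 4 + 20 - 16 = -10*b^3 + b^2*(10*m - 58) + b*(20*m^2 + 118*m + 12) - 4*m^2 - 24*m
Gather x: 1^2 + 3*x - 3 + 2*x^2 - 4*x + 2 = 2*x^2 - x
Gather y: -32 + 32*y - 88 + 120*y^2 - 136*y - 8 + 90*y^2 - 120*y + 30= 210*y^2 - 224*y - 98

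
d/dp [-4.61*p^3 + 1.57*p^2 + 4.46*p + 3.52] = -13.83*p^2 + 3.14*p + 4.46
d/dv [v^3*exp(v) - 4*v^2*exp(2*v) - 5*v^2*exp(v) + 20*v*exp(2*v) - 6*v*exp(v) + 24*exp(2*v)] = (v^3 - 8*v^2*exp(v) - 2*v^2 + 32*v*exp(v) - 16*v + 68*exp(v) - 6)*exp(v)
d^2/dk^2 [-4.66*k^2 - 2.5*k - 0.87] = -9.32000000000000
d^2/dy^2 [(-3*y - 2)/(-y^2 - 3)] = 2*(4*y^2*(3*y + 2) - (9*y + 2)*(y^2 + 3))/(y^2 + 3)^3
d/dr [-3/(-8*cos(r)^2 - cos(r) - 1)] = 3*(16*cos(r) + 1)*sin(r)/(8*cos(r)^2 + cos(r) + 1)^2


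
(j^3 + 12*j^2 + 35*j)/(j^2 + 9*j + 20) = j*(j + 7)/(j + 4)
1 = 1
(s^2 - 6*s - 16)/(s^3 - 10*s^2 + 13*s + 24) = (s + 2)/(s^2 - 2*s - 3)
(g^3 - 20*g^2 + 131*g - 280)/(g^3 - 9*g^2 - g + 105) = (g - 8)/(g + 3)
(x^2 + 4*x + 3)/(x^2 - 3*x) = (x^2 + 4*x + 3)/(x*(x - 3))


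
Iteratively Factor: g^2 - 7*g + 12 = (g - 3)*(g - 4)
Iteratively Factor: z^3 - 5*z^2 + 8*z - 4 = (z - 1)*(z^2 - 4*z + 4) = (z - 2)*(z - 1)*(z - 2)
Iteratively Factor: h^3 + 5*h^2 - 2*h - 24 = (h + 4)*(h^2 + h - 6) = (h + 3)*(h + 4)*(h - 2)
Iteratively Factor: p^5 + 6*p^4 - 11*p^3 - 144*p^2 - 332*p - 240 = (p + 4)*(p^4 + 2*p^3 - 19*p^2 - 68*p - 60) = (p - 5)*(p + 4)*(p^3 + 7*p^2 + 16*p + 12) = (p - 5)*(p + 3)*(p + 4)*(p^2 + 4*p + 4) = (p - 5)*(p + 2)*(p + 3)*(p + 4)*(p + 2)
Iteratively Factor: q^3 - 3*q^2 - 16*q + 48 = (q - 4)*(q^2 + q - 12) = (q - 4)*(q + 4)*(q - 3)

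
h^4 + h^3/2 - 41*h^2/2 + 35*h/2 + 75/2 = (h - 3)*(h - 5/2)*(h + 1)*(h + 5)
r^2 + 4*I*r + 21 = (r - 3*I)*(r + 7*I)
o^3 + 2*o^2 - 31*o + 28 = (o - 4)*(o - 1)*(o + 7)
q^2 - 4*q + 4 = (q - 2)^2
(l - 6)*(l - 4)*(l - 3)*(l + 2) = l^4 - 11*l^3 + 28*l^2 + 36*l - 144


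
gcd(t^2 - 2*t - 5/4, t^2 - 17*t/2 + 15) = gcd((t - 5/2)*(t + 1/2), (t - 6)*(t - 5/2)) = t - 5/2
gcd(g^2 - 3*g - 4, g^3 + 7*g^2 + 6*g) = g + 1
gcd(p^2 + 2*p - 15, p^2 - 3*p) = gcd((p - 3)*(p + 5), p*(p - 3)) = p - 3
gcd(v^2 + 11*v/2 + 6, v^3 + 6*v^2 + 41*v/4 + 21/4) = v + 3/2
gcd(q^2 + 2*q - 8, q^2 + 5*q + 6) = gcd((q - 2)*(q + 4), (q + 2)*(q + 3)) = 1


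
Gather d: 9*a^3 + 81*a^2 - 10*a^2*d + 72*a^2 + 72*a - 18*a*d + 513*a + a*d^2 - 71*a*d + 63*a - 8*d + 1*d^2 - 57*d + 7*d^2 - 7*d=9*a^3 + 153*a^2 + 648*a + d^2*(a + 8) + d*(-10*a^2 - 89*a - 72)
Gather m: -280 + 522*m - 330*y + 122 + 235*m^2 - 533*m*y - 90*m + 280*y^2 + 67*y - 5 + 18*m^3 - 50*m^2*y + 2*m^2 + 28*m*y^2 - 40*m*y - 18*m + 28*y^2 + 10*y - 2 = 18*m^3 + m^2*(237 - 50*y) + m*(28*y^2 - 573*y + 414) + 308*y^2 - 253*y - 165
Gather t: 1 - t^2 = 1 - t^2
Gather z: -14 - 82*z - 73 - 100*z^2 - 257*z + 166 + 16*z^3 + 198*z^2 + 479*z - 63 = 16*z^3 + 98*z^2 + 140*z + 16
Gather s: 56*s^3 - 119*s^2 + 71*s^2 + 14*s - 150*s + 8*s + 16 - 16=56*s^3 - 48*s^2 - 128*s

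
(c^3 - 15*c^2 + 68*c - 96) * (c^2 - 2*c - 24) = c^5 - 17*c^4 + 74*c^3 + 128*c^2 - 1440*c + 2304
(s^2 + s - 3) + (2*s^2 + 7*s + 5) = 3*s^2 + 8*s + 2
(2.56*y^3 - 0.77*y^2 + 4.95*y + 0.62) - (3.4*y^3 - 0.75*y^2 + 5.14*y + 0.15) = -0.84*y^3 - 0.02*y^2 - 0.19*y + 0.47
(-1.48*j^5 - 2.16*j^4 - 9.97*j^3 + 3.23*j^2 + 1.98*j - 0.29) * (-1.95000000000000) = 2.886*j^5 + 4.212*j^4 + 19.4415*j^3 - 6.2985*j^2 - 3.861*j + 0.5655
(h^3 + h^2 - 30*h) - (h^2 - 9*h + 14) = h^3 - 21*h - 14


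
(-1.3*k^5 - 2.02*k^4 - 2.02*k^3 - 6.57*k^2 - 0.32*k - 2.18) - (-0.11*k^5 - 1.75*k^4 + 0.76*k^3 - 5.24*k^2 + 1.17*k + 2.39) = -1.19*k^5 - 0.27*k^4 - 2.78*k^3 - 1.33*k^2 - 1.49*k - 4.57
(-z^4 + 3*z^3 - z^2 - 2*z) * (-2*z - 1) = 2*z^5 - 5*z^4 - z^3 + 5*z^2 + 2*z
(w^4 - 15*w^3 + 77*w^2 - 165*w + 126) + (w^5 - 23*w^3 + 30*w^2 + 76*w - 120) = w^5 + w^4 - 38*w^3 + 107*w^2 - 89*w + 6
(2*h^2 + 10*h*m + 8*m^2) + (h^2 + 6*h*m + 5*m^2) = 3*h^2 + 16*h*m + 13*m^2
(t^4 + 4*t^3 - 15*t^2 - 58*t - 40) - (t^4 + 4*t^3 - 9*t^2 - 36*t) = -6*t^2 - 22*t - 40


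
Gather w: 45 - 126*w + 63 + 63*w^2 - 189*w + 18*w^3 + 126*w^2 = 18*w^3 + 189*w^2 - 315*w + 108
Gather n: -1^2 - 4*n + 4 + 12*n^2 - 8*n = 12*n^2 - 12*n + 3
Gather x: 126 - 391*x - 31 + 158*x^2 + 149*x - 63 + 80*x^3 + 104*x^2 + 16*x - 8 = 80*x^3 + 262*x^2 - 226*x + 24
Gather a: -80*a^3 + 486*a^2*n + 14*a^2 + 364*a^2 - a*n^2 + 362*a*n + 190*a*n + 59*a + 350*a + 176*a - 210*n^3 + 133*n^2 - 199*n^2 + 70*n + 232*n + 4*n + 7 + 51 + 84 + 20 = -80*a^3 + a^2*(486*n + 378) + a*(-n^2 + 552*n + 585) - 210*n^3 - 66*n^2 + 306*n + 162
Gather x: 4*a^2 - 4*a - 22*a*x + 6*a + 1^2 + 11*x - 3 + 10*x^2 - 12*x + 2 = 4*a^2 + 2*a + 10*x^2 + x*(-22*a - 1)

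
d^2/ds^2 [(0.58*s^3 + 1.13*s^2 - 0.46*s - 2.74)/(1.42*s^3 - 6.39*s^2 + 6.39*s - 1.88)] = (15.082672*s^6 - 37.1420879999999*s^5 - 84.195492*s^4 + 536.521298*s^3 - 958.44462*s^2 + 672.847644*s - 160.991972)/(2.863288*s^9 - 38.654388*s^8 + 212.599134*s^7 - 620.179107*s^6 + 1059.048567*s^5 - 1115.396865*s^4 + 736.559751*s^3 - 298.047492*s^2 + 67.754448*s - 6.644672)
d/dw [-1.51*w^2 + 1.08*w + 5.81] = 1.08 - 3.02*w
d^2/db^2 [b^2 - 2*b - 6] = 2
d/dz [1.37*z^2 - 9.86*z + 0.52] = 2.74*z - 9.86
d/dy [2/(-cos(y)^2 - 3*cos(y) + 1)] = -2*(2*cos(y) + 3)*sin(y)/(sin(y)^2 - 3*cos(y))^2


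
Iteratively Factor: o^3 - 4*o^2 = (o)*(o^2 - 4*o) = o^2*(o - 4)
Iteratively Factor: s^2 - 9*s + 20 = (s - 4)*(s - 5)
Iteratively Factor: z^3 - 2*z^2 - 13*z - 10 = (z + 1)*(z^2 - 3*z - 10) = (z - 5)*(z + 1)*(z + 2)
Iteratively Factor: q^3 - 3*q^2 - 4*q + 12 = (q - 3)*(q^2 - 4) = (q - 3)*(q - 2)*(q + 2)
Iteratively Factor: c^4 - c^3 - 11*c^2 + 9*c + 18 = (c - 3)*(c^3 + 2*c^2 - 5*c - 6) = (c - 3)*(c + 3)*(c^2 - c - 2) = (c - 3)*(c + 1)*(c + 3)*(c - 2)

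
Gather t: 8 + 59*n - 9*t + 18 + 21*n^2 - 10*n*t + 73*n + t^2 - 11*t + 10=21*n^2 + 132*n + t^2 + t*(-10*n - 20) + 36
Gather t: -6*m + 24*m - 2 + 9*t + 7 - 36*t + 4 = 18*m - 27*t + 9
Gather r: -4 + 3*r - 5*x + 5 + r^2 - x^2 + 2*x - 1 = r^2 + 3*r - x^2 - 3*x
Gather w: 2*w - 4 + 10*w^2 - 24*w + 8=10*w^2 - 22*w + 4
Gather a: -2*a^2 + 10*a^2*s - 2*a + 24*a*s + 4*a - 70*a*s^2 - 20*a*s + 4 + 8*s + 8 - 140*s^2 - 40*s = a^2*(10*s - 2) + a*(-70*s^2 + 4*s + 2) - 140*s^2 - 32*s + 12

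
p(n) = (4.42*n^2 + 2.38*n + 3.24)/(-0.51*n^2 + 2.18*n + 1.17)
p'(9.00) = 2.37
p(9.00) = -18.65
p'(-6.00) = 0.33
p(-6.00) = -4.89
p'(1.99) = 5.41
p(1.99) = 7.30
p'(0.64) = 1.60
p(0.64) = 2.79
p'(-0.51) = -1518.50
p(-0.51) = -42.66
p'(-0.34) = -56.03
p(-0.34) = 7.95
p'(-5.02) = 0.39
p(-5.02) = -4.54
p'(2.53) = 8.52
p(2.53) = 10.98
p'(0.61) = 1.51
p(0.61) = 2.74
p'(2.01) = 5.50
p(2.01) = 7.41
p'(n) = (1.02*n - 2.18)*(4.42*n^2 + 2.38*n + 3.24)/(-0.51*n^2 + 2.18*n + 1.17)^2 + (8.84*n + 2.38)/(-0.51*n^2 + 2.18*n + 1.17) = (10.8494*n^2 + 13.6476*n - 4.2786)/(0.2601*n^4 - 2.2236*n^3 + 3.559*n^2 + 5.1012*n + 1.3689)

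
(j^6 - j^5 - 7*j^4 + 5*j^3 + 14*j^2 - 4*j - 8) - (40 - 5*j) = j^6 - j^5 - 7*j^4 + 5*j^3 + 14*j^2 + j - 48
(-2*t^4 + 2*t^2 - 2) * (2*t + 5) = -4*t^5 - 10*t^4 + 4*t^3 + 10*t^2 - 4*t - 10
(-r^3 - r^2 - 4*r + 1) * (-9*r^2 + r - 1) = 9*r^5 + 8*r^4 + 36*r^3 - 12*r^2 + 5*r - 1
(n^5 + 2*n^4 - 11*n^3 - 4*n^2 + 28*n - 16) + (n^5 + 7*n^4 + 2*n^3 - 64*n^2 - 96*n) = 2*n^5 + 9*n^4 - 9*n^3 - 68*n^2 - 68*n - 16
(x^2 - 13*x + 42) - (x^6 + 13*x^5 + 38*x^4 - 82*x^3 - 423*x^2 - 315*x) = -x^6 - 13*x^5 - 38*x^4 + 82*x^3 + 424*x^2 + 302*x + 42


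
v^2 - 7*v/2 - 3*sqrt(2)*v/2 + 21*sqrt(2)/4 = (v - 7/2)*(v - 3*sqrt(2)/2)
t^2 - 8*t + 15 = (t - 5)*(t - 3)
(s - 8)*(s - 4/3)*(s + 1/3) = s^3 - 9*s^2 + 68*s/9 + 32/9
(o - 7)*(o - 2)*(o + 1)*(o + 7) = o^4 - o^3 - 51*o^2 + 49*o + 98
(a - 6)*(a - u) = a^2 - a*u - 6*a + 6*u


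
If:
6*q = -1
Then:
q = -1/6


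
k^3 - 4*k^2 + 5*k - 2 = (k - 2)*(k - 1)^2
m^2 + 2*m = m*(m + 2)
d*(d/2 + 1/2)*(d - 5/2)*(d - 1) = d^4/2 - 5*d^3/4 - d^2/2 + 5*d/4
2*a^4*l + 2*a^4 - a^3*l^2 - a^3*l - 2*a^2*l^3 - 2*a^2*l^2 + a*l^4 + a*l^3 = (-2*a + l)*(-a + l)*(a + l)*(a*l + a)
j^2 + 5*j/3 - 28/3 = (j - 7/3)*(j + 4)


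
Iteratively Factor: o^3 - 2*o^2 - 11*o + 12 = (o - 4)*(o^2 + 2*o - 3) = (o - 4)*(o + 3)*(o - 1)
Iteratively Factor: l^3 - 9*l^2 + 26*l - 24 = (l - 2)*(l^2 - 7*l + 12) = (l - 3)*(l - 2)*(l - 4)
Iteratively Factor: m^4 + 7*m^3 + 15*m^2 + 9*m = (m + 3)*(m^3 + 4*m^2 + 3*m) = m*(m + 3)*(m^2 + 4*m + 3) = m*(m + 3)^2*(m + 1)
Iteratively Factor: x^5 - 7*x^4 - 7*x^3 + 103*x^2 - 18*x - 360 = (x - 5)*(x^4 - 2*x^3 - 17*x^2 + 18*x + 72) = (x - 5)*(x + 2)*(x^3 - 4*x^2 - 9*x + 36) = (x - 5)*(x + 2)*(x + 3)*(x^2 - 7*x + 12) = (x - 5)*(x - 4)*(x + 2)*(x + 3)*(x - 3)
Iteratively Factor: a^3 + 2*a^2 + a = (a + 1)*(a^2 + a) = (a + 1)^2*(a)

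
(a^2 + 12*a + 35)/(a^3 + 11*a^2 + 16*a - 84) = (a + 5)/(a^2 + 4*a - 12)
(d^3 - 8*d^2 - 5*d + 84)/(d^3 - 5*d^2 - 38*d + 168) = (d + 3)/(d + 6)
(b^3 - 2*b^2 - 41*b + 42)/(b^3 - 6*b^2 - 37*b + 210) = (b - 1)/(b - 5)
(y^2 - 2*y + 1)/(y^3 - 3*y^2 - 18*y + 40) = (y^2 - 2*y + 1)/(y^3 - 3*y^2 - 18*y + 40)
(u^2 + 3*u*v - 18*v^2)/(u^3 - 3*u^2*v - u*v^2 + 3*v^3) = (u + 6*v)/(u^2 - v^2)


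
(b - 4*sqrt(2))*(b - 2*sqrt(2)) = b^2 - 6*sqrt(2)*b + 16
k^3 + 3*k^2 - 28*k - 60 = (k - 5)*(k + 2)*(k + 6)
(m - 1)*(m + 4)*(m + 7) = m^3 + 10*m^2 + 17*m - 28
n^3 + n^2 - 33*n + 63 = (n - 3)^2*(n + 7)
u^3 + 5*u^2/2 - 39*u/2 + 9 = (u - 3)*(u - 1/2)*(u + 6)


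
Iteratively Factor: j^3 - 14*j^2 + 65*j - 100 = (j - 5)*(j^2 - 9*j + 20) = (j - 5)^2*(j - 4)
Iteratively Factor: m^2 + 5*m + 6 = (m + 2)*(m + 3)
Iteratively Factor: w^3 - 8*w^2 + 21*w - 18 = (w - 3)*(w^2 - 5*w + 6) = (w - 3)^2*(w - 2)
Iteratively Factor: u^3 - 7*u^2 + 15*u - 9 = (u - 3)*(u^2 - 4*u + 3) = (u - 3)*(u - 1)*(u - 3)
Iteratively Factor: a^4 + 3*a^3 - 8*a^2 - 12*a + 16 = (a - 1)*(a^3 + 4*a^2 - 4*a - 16) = (a - 1)*(a + 4)*(a^2 - 4) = (a - 2)*(a - 1)*(a + 4)*(a + 2)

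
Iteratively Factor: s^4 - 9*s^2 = (s)*(s^3 - 9*s) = s^2*(s^2 - 9) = s^2*(s - 3)*(s + 3)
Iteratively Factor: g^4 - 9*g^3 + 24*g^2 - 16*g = (g - 1)*(g^3 - 8*g^2 + 16*g) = g*(g - 1)*(g^2 - 8*g + 16) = g*(g - 4)*(g - 1)*(g - 4)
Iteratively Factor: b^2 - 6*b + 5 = (b - 1)*(b - 5)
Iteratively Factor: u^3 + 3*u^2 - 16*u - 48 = (u - 4)*(u^2 + 7*u + 12) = (u - 4)*(u + 4)*(u + 3)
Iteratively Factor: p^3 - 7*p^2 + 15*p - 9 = (p - 1)*(p^2 - 6*p + 9) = (p - 3)*(p - 1)*(p - 3)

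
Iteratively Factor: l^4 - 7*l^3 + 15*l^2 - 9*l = (l - 1)*(l^3 - 6*l^2 + 9*l) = (l - 3)*(l - 1)*(l^2 - 3*l) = l*(l - 3)*(l - 1)*(l - 3)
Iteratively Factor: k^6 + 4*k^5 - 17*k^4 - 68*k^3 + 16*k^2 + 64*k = (k)*(k^5 + 4*k^4 - 17*k^3 - 68*k^2 + 16*k + 64) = k*(k - 1)*(k^4 + 5*k^3 - 12*k^2 - 80*k - 64) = k*(k - 1)*(k + 1)*(k^3 + 4*k^2 - 16*k - 64) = k*(k - 4)*(k - 1)*(k + 1)*(k^2 + 8*k + 16) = k*(k - 4)*(k - 1)*(k + 1)*(k + 4)*(k + 4)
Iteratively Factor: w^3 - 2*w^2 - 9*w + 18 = (w + 3)*(w^2 - 5*w + 6) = (w - 3)*(w + 3)*(w - 2)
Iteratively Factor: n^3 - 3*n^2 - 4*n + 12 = (n + 2)*(n^2 - 5*n + 6) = (n - 2)*(n + 2)*(n - 3)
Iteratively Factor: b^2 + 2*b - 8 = (b + 4)*(b - 2)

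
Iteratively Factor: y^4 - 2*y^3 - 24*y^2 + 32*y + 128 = (y - 4)*(y^3 + 2*y^2 - 16*y - 32) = (y - 4)*(y + 2)*(y^2 - 16) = (y - 4)*(y + 2)*(y + 4)*(y - 4)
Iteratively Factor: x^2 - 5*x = (x - 5)*(x)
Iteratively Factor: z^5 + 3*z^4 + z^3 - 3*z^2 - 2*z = (z + 1)*(z^4 + 2*z^3 - z^2 - 2*z) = (z + 1)*(z + 2)*(z^3 - z) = (z + 1)^2*(z + 2)*(z^2 - z) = z*(z + 1)^2*(z + 2)*(z - 1)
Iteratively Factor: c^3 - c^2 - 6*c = (c + 2)*(c^2 - 3*c) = (c - 3)*(c + 2)*(c)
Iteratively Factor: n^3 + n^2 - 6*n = (n)*(n^2 + n - 6) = n*(n + 3)*(n - 2)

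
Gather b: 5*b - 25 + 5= 5*b - 20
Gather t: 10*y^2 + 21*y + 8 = 10*y^2 + 21*y + 8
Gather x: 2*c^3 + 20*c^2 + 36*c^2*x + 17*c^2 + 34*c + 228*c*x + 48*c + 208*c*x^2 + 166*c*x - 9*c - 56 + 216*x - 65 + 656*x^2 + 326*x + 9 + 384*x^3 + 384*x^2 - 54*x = 2*c^3 + 37*c^2 + 73*c + 384*x^3 + x^2*(208*c + 1040) + x*(36*c^2 + 394*c + 488) - 112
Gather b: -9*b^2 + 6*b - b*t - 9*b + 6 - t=-9*b^2 + b*(-t - 3) - t + 6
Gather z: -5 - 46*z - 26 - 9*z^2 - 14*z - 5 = -9*z^2 - 60*z - 36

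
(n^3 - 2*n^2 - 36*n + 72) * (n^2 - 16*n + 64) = n^5 - 18*n^4 + 60*n^3 + 520*n^2 - 3456*n + 4608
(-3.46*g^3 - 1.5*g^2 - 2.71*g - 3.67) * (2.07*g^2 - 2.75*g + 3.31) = -7.1622*g^5 + 6.41*g^4 - 12.9373*g^3 - 5.1094*g^2 + 1.1224*g - 12.1477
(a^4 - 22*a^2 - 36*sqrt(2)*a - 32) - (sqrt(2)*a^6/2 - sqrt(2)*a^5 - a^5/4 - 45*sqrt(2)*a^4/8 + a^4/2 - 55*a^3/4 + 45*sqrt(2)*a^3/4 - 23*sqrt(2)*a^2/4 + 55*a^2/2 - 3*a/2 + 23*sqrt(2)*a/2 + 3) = -sqrt(2)*a^6/2 + a^5/4 + sqrt(2)*a^5 + a^4/2 + 45*sqrt(2)*a^4/8 - 45*sqrt(2)*a^3/4 + 55*a^3/4 - 99*a^2/2 + 23*sqrt(2)*a^2/4 - 95*sqrt(2)*a/2 + 3*a/2 - 35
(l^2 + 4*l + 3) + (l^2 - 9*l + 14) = 2*l^2 - 5*l + 17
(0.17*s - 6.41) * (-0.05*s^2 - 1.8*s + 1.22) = -0.0085*s^3 + 0.0145*s^2 + 11.7454*s - 7.8202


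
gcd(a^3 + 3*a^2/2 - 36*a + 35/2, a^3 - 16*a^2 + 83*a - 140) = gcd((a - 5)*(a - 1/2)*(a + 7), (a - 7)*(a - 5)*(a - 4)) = a - 5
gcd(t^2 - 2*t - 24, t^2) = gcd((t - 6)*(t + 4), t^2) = 1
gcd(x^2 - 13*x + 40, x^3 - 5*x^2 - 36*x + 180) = x - 5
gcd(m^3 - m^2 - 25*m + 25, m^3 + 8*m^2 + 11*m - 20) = m^2 + 4*m - 5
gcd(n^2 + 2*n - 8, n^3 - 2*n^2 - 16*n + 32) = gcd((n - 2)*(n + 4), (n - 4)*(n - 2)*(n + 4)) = n^2 + 2*n - 8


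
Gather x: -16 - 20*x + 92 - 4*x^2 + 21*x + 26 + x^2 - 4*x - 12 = -3*x^2 - 3*x + 90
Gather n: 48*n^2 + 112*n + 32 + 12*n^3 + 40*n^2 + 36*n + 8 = 12*n^3 + 88*n^2 + 148*n + 40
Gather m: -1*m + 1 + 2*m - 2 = m - 1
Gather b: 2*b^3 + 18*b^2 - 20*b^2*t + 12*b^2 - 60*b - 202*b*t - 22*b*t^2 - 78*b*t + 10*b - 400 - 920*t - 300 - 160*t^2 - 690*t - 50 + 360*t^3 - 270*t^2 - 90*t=2*b^3 + b^2*(30 - 20*t) + b*(-22*t^2 - 280*t - 50) + 360*t^3 - 430*t^2 - 1700*t - 750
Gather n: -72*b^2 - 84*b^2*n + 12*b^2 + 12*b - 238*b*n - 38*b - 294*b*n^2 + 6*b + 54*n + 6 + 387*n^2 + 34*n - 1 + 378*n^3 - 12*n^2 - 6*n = -60*b^2 - 20*b + 378*n^3 + n^2*(375 - 294*b) + n*(-84*b^2 - 238*b + 82) + 5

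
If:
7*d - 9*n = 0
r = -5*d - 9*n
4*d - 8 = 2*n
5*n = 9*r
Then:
No Solution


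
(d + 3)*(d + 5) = d^2 + 8*d + 15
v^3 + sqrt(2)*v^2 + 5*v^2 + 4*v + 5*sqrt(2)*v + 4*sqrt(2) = (v + 1)*(v + 4)*(v + sqrt(2))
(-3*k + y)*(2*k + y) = -6*k^2 - k*y + y^2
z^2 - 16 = (z - 4)*(z + 4)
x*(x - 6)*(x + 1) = x^3 - 5*x^2 - 6*x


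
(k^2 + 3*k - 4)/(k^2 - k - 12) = (-k^2 - 3*k + 4)/(-k^2 + k + 12)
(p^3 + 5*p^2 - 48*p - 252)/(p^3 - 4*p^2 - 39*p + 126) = (p + 6)/(p - 3)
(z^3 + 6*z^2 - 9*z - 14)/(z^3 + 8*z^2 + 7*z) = (z - 2)/z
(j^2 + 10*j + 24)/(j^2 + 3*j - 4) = (j + 6)/(j - 1)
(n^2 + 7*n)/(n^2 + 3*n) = (n + 7)/(n + 3)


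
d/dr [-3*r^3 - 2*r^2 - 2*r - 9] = -9*r^2 - 4*r - 2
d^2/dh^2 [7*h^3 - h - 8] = 42*h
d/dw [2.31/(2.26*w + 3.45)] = -5.2206/(2.26*w + 3.45)^2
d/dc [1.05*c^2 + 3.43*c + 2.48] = 2.1*c + 3.43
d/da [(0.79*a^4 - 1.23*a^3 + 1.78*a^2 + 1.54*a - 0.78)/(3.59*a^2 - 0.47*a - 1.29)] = (5.6722*a^5 - 5.5296*a^4 - 2.9202*a^3 - 1.6051*a^2 + 1.008*a - 2.3532)/(12.8881*a^4 - 3.3746*a^3 - 9.0413*a^2 + 1.2126*a + 1.6641)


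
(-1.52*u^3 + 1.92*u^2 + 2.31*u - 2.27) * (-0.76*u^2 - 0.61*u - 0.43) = 1.1552*u^5 - 0.532*u^4 - 2.2732*u^3 - 0.5095*u^2 + 0.3914*u + 0.9761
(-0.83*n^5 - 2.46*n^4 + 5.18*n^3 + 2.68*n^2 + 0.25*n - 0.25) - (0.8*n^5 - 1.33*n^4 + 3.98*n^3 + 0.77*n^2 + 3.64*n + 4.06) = -1.63*n^5 - 1.13*n^4 + 1.2*n^3 + 1.91*n^2 - 3.39*n - 4.31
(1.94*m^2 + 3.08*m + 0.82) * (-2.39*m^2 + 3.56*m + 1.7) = -4.6366*m^4 - 0.454800000000001*m^3 + 12.303*m^2 + 8.1552*m + 1.394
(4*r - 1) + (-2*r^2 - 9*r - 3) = -2*r^2 - 5*r - 4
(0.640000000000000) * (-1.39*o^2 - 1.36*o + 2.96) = -0.8896*o^2 - 0.8704*o + 1.8944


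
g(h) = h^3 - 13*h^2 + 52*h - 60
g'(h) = 3*h^2 - 26*h + 52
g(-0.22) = -72.08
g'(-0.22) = 57.87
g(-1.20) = -142.85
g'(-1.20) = 87.52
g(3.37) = 5.87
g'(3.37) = -1.55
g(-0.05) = -62.63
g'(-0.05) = 53.31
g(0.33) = -44.22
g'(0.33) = 43.75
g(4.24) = 3.00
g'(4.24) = -4.31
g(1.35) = -11.03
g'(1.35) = 22.37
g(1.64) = -5.27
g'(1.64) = 17.43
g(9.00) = 84.00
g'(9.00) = 61.00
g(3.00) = 6.00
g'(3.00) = 1.00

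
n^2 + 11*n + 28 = (n + 4)*(n + 7)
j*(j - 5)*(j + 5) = j^3 - 25*j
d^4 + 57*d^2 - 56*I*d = d*(d - 7*I)*(d - I)*(d + 8*I)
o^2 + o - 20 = (o - 4)*(o + 5)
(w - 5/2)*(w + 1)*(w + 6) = w^3 + 9*w^2/2 - 23*w/2 - 15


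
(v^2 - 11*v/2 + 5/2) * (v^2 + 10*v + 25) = v^4 + 9*v^3/2 - 55*v^2/2 - 225*v/2 + 125/2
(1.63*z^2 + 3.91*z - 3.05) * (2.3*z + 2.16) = 3.749*z^3 + 12.5138*z^2 + 1.4306*z - 6.588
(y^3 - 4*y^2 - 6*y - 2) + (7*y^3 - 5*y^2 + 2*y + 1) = 8*y^3 - 9*y^2 - 4*y - 1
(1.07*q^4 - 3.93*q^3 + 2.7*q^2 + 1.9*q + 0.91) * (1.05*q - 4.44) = 1.1235*q^5 - 8.8773*q^4 + 20.2842*q^3 - 9.993*q^2 - 7.4805*q - 4.0404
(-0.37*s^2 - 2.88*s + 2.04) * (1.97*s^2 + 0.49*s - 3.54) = -0.7289*s^4 - 5.8549*s^3 + 3.9174*s^2 + 11.1948*s - 7.2216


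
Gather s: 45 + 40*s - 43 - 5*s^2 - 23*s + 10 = -5*s^2 + 17*s + 12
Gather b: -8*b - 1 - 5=-8*b - 6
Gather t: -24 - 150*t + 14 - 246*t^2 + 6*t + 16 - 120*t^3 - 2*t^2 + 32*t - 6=-120*t^3 - 248*t^2 - 112*t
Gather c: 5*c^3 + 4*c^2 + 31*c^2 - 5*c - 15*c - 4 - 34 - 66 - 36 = 5*c^3 + 35*c^2 - 20*c - 140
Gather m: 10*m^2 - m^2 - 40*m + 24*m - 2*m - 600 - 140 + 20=9*m^2 - 18*m - 720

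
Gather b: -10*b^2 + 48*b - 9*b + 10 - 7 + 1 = -10*b^2 + 39*b + 4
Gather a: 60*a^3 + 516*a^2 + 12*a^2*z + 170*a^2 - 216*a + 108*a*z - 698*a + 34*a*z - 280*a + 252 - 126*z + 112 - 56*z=60*a^3 + a^2*(12*z + 686) + a*(142*z - 1194) - 182*z + 364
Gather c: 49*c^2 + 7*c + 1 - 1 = 49*c^2 + 7*c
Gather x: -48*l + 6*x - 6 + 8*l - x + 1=-40*l + 5*x - 5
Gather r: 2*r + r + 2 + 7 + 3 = 3*r + 12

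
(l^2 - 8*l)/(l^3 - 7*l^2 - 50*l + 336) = l/(l^2 + l - 42)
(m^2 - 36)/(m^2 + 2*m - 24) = (m - 6)/(m - 4)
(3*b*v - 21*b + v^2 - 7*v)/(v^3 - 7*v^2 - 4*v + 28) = (3*b + v)/(v^2 - 4)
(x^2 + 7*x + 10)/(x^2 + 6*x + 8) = (x + 5)/(x + 4)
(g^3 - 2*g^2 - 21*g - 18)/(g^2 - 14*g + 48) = (g^2 + 4*g + 3)/(g - 8)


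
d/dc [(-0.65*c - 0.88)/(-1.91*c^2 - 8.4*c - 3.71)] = (1.2415*c^2 + 5.46*c - (0.65*c + 0.88)*(3.82*c + 8.4) + 2.4115)/(1.91*c^2 + 8.4*c + 3.71)^2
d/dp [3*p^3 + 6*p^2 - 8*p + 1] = 9*p^2 + 12*p - 8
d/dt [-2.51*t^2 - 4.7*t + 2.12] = -5.02*t - 4.7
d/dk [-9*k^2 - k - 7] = -18*k - 1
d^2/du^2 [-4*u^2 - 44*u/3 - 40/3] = -8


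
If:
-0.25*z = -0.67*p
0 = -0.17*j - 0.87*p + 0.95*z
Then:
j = 3.67866549604917*z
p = 0.373134328358209*z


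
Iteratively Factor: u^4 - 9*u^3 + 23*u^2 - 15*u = (u)*(u^3 - 9*u^2 + 23*u - 15) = u*(u - 3)*(u^2 - 6*u + 5) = u*(u - 5)*(u - 3)*(u - 1)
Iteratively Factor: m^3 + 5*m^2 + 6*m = (m + 2)*(m^2 + 3*m) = (m + 2)*(m + 3)*(m)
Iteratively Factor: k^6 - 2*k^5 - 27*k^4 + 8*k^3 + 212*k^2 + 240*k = (k - 5)*(k^5 + 3*k^4 - 12*k^3 - 52*k^2 - 48*k) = k*(k - 5)*(k^4 + 3*k^3 - 12*k^2 - 52*k - 48) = k*(k - 5)*(k + 2)*(k^3 + k^2 - 14*k - 24) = k*(k - 5)*(k + 2)^2*(k^2 - k - 12) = k*(k - 5)*(k - 4)*(k + 2)^2*(k + 3)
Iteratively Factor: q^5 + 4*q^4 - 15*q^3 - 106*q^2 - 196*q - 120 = (q + 2)*(q^4 + 2*q^3 - 19*q^2 - 68*q - 60) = (q + 2)*(q + 3)*(q^3 - q^2 - 16*q - 20) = (q + 2)^2*(q + 3)*(q^2 - 3*q - 10) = (q - 5)*(q + 2)^2*(q + 3)*(q + 2)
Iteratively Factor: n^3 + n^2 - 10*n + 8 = (n - 2)*(n^2 + 3*n - 4) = (n - 2)*(n + 4)*(n - 1)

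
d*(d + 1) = d^2 + d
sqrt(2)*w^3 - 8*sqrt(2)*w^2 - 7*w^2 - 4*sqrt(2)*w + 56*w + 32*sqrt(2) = (w - 8)*(w - 4*sqrt(2))*(sqrt(2)*w + 1)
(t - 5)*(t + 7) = t^2 + 2*t - 35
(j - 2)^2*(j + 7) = j^3 + 3*j^2 - 24*j + 28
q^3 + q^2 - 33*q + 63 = (q - 3)^2*(q + 7)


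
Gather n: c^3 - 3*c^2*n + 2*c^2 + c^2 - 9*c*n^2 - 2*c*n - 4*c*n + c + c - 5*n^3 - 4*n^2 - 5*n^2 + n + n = c^3 + 3*c^2 + 2*c - 5*n^3 + n^2*(-9*c - 9) + n*(-3*c^2 - 6*c + 2)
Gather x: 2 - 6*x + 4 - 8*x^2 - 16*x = -8*x^2 - 22*x + 6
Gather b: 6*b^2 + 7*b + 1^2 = 6*b^2 + 7*b + 1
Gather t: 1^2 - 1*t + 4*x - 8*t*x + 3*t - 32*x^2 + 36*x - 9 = t*(2 - 8*x) - 32*x^2 + 40*x - 8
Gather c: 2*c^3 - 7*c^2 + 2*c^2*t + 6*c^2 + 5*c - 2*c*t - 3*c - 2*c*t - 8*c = 2*c^3 + c^2*(2*t - 1) + c*(-4*t - 6)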